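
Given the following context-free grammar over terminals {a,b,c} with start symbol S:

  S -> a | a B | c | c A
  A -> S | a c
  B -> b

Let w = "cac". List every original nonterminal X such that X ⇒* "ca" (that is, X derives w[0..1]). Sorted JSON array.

Convert to CNF:
  S -> T0 B | T1 A | a | c
  A -> T0 B | T0 T1 | T1 A | a | c
  B -> b
  T0 -> a
  T1 -> c

CYK table (by increasing span) — only the sub-triangle for w[0..1]:
  cell(0,0) c: {A,S,T1}  orig:{A,S}
  cell(1,1) a: {A,S,T0}  orig:{A,S}
  cell(0,1) ca: {A,S}

Original NTs in T[0,1] deriving "ca": ["A", "S"]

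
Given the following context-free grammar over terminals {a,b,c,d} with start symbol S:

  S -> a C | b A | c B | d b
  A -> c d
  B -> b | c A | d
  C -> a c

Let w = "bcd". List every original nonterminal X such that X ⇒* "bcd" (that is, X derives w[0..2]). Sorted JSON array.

CNF form of G:
  S -> T0 B | T1 T3 | T2 C | T3 A
  A -> T0 T1
  B -> T0 A | b | d
  C -> T2 T0
  T0 -> c
  T1 -> d
  T2 -> a
  T3 -> b

Fill CYK table bottom-up — only the sub-triangle for w[0..2]:
  [0..0]={B,T3}  "b"  orig:{B}
  [1..1]={T0}  "c"  orig:{}
  [2..2]={B,T1}  "d"  orig:{B}
  [0..1]=∅  "bc"
  [1..2]={A,S}  "cd"
  [0..2]={S}  "bcd"

Original NTs in T[0,2] deriving "bcd": ["S"]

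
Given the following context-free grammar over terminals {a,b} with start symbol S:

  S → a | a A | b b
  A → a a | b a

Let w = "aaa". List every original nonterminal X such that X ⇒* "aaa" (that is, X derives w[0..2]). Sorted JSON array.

CNF form of G:
  S -> T0 A | T1 T1 | a
  A -> T0 T0 | T1 T0
  T0 -> a
  T1 -> b

Fill CYK table bottom-up (cells [i..j] with 0 ≤ i ≤ j ≤ 2 only):
  T[0,0] 'a' = {S,T0}  orig:{S}
  T[1,1] 'a' = {S,T0}  orig:{S}
  T[2,2] 'a' = {S,T0}  orig:{S}
  T[0,1] 'aa' = {A}
  T[1,2] 'aa' = {A}
  T[0,2] 'aaa' = {S}

Original NTs in T[0,2] deriving "aaa": ["S"]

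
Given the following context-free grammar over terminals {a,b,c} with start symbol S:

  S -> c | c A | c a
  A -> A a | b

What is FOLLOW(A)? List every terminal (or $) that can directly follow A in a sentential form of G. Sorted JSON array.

Compute FIRST by fixpoint:
round 1:
  A via A→b: +{b}
  S via S→c: +{c}
  FIRST[S]={c}  FIRST[A]={b}
round 2: (stable)
  FIRST[S]={c}  FIRST[A]={b}

Compute FOLLOW by fixpoint:
seed FOLLOW(S) with $
[1]
  A→A a: FOLLOW(A) ⊇ FIRST(a) = {a}; new: +{a}
  S→c A: FOLLOW(A) ⊇ FOLLOW(S) ⊇ {$}; new: +{$}
  FOLLOW(S)={$}  FOLLOW(A)={$,a}
[2] — fixpoint
  FOLLOW(S)={$}  FOLLOW(A)={$,a}

FOLLOW(A) = ["$", "a"]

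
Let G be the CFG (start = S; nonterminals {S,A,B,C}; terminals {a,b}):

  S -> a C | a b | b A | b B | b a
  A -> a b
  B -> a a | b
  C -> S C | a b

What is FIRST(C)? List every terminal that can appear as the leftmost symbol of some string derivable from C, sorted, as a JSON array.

Compute FIRST by fixpoint:
iter 1:
  A via A→a b: +{a}
  B via B→a a: +{a}
  B via B→b: +{b}
  C via C→a b: +{a}
  S via S→a C: +{a}
  S via S→b A: +{b}
  FIRST[S]={a,b}  FIRST[A]={a}  FIRST[B]={a,b}  FIRST[C]={a}
iter 2:
  C via C→S C: +{b}
  FIRST[S]={a,b}  FIRST[A]={a}  FIRST[B]={a,b}  FIRST[C]={a,b}
iter 3: (stable)
  FIRST[S]={a,b}  FIRST[A]={a}  FIRST[B]={a,b}  FIRST[C]={a,b}

FIRST(C) = ["a", "b"]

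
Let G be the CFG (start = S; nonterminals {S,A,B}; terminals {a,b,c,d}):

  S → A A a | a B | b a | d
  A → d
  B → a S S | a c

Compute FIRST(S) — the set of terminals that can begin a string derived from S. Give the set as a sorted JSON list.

FIRST sets, iterate to fixpoint:
iter 1:
  A via A→d: +{d}
  B via B→a S S: +{a}
  S via S→A A a: +{d}
  S via S→a B: +{a}
  S via S→b a: +{b}
  FIRST[S]={a,b,d}  FIRST[A]={d}  FIRST[B]={a}
iter 2: (no change)
  FIRST[S]={a,b,d}  FIRST[A]={d}  FIRST[B]={a}

FIRST(S) = ["a", "b", "d"]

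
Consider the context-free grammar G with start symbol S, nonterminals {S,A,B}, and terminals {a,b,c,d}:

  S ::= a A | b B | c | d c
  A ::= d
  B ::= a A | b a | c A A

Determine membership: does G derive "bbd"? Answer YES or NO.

Convert to CNF:
  S -> T0 A | T1 B | T3 T2 | c
  A -> d
  B -> T0 A | T1 T0 | T2 X4
  T0 -> a
  T1 -> b
  T2 -> c
  T3 -> d
  X4 -> A A

CYK table (by increasing span):
  T[0,0] 'b' = {T1}  orig:{}
  T[1,1] 'b' = {T1}  orig:{}
  T[2,2] 'd' = {A,T3}  orig:{A}
  T[0,1] 'bb' = ∅
  T[1,2] 'bd' = ∅
  T[0,2] 'bbd' = ∅

S ∉ T[0,2] ⇒ NO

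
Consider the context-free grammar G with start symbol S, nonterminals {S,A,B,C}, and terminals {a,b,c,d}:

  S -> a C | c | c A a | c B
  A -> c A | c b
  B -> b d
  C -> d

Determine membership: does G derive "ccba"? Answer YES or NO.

Convert to CNF:
  S -> T0 B | T0 X4 | T3 C | c
  A -> T0 A | T0 T1
  B -> T1 T2
  C -> d
  T0 -> c
  T1 -> b
  T2 -> d
  T3 -> a
  X4 -> A T3

CYK table (by increasing span):
  [0..0]={S,T0}  "c"  orig:{S}
  [1..1]={S,T0}  "c"  orig:{S}
  [2..2]={T1}  "b"  orig:{}
  [3..3]={T3}  "a"  orig:{}
  [0..1]=∅  "cc"
  [1..2]={A}  "cb"
  [2..3]=∅  "ba"
  [0..2]={A}  "ccb"
  [1..3]={X4}  "cba"  orig:{}
  [0..3]={S,X4}  "ccba"  orig:{S}

S ∈ T[0,3] ⇒ YES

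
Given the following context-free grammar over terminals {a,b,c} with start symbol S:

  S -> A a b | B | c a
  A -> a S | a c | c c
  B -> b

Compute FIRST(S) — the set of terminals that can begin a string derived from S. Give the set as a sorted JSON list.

FIRST iteration:
[1]
  A via A→a S: +{a}
  A via A→c c: +{c}
  B via B→b: +{b}
  S via S→A a b: +{a,c}
  S via S→B: +{b}
  S: {a,b,c}  A: {a,c}  B: {b}
[2] (no change)
  S: {a,b,c}  A: {a,c}  B: {b}

FIRST(S) = ["a", "b", "c"]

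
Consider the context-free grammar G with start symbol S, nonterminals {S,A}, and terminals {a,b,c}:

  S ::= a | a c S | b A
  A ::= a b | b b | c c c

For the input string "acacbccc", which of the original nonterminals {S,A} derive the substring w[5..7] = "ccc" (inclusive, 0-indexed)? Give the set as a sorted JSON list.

CNF form of G:
  S -> T0 X4 | T1 A | a
  A -> T0 T1 | T1 T1 | T2 X3
  T0 -> a
  T1 -> b
  T2 -> c
  X3 -> T2 T2
  X4 -> T2 S

Fill CYK table bottom-up, restricted to cells inside w[5..7]:
  cell(5,5) c: {T2}  orig:{}
  cell(6,6) c: {T2}  orig:{}
  cell(7,7) c: {T2}  orig:{}
  cell(5,6) cc: {X3}  orig:{}
  cell(6,7) cc: {X3}  orig:{}
  cell(5,7) ccc: {A}

Original NTs in T[5,7] deriving "ccc": ["A"]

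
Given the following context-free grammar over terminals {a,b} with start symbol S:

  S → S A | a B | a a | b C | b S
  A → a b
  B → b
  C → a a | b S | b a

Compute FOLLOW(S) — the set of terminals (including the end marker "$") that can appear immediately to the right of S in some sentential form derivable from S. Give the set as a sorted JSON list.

Compute FIRST by fixpoint:
round 1:
  A via A→a b: +{a}
  B via B→b: +{b}
  C via C→a a: +{a}
  C via C→b S: +{b}
  S via S→a B: +{a}
  S via S→b C: +{b}
  S: {a,b}  A: {a}  B: {b}  C: {a,b}
round 2: (no change)
  S: {a,b}  A: {a}  B: {b}  C: {a,b}

FOLLOW iteration:
FOLLOW(S) := {$}
[1]
  S→S A: FOLLOW(S) ⊇ FIRST(A) = {a}; new: +{a}
  S→S A: FOLLOW(A) ⊇ FOLLOW(S) ⊇ {$,a}; new: +{$,a}
  S→a B: FOLLOW(B) ⊇ FOLLOW(S) ⊇ {$,a}; new: +{$,a}
  S→b C: FOLLOW(C) ⊇ FOLLOW(S) ⊇ {$,a}; new: +{$,a}
  FOLLOW(S)={$,a}  FOLLOW(A)={$,a}  FOLLOW(B)={$,a}  FOLLOW(C)={$,a}
[2] — fixpoint
  FOLLOW(S)={$,a}  FOLLOW(A)={$,a}  FOLLOW(B)={$,a}  FOLLOW(C)={$,a}

FOLLOW(S) = ["$", "a"]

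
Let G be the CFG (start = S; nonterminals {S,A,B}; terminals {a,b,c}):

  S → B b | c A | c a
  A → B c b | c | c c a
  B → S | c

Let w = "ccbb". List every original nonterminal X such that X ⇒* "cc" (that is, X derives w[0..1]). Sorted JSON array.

CNF form of G:
  S -> B T1 | T0 A | T0 T2
  A -> B X3 | T0 X4 | c
  B -> B T1 | T0 A | T0 T2 | c
  T0 -> c
  T1 -> b
  T2 -> a
  X3 -> T0 T1
  X4 -> T0 T2

CYK fill (cells [i..j] with 0 ≤ i ≤ j ≤ 1 only):
  T[0,0] 'c' = {A,B,T0}  orig:{A,B}
  T[1,1] 'c' = {A,B,T0}  orig:{A,B}
  T[0,1] 'cc' = {B,S}

Original NTs in T[0,1] deriving "cc": ["B", "S"]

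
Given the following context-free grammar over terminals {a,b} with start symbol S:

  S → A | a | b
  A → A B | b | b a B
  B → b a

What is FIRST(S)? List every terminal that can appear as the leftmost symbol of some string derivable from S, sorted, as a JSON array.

FIRST iteration:
[1]
  A via A→b: +{b}
  B via B→b a: +{b}
  S via S→A: +{b}
  S via S→a: +{a}
  S: {a,b}  A: {b}  B: {b}
[2] — fixpoint
  S: {a,b}  A: {b}  B: {b}

FIRST(S) = ["a", "b"]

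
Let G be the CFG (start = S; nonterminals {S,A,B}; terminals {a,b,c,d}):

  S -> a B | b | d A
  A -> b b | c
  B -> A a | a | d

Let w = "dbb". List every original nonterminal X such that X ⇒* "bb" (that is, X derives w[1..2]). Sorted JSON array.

Convert to CNF:
  S -> T1 B | T2 A | b
  A -> T0 T0 | c
  B -> A T1 | a | d
  T0 -> b
  T1 -> a
  T2 -> d

CYK table (by increasing span) — only the sub-triangle for w[1..2]:
  cell(1,1) b: {S,T0}  orig:{S}
  cell(2,2) b: {S,T0}  orig:{S}
  cell(1,2) bb: {A}

Original NTs in T[1,2] deriving "bb": ["A"]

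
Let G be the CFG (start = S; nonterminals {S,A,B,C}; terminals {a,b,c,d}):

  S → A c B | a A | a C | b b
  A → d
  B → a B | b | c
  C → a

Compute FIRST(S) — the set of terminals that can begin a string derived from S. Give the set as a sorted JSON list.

Compute FIRST by fixpoint:
iter 1:
  A via A→d: +{d}
  B via B→a B: +{a}
  B via B→b: +{b}
  B via B→c: +{c}
  C via C→a: +{a}
  S via S→A c B: +{d}
  S via S→a A: +{a}
  S via S→b b: +{b}
  FIRST[S]={a,b,d}  FIRST[A]={d}  FIRST[B]={a,b,c}  FIRST[C]={a}
iter 2: — fixpoint
  FIRST[S]={a,b,d}  FIRST[A]={d}  FIRST[B]={a,b,c}  FIRST[C]={a}

FIRST(S) = ["a", "b", "d"]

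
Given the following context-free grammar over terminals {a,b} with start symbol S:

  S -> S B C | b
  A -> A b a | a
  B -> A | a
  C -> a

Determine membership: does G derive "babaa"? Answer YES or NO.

Convert to CNF:
  S -> S X4 | b
  A -> A X2 | a
  B -> A X3 | a
  C -> a
  T0 -> b
  T1 -> a
  X2 -> T0 T1
  X3 -> T0 T1
  X4 -> B C

Fill CYK table bottom-up:
  cell(0,0) b: {S,T0}  orig:{S}
  cell(1,1) a: {A,B,C,T1}  orig:{A,B,C}
  cell(2,2) b: {S,T0}  orig:{S}
  cell(3,3) a: {A,B,C,T1}  orig:{A,B,C}
  cell(4,4) a: {A,B,C,T1}  orig:{A,B,C}
  cell(0,1) ba: {X2,X3}  orig:{}
  cell(1,2) ab: ∅
  cell(2,3) ba: {X2,X3}  orig:{}
  cell(3,4) aa: {X4}  orig:{}
  cell(0,2) bab: ∅
  cell(1,3) aba: {A,B}
  cell(2,4) baa: {S}
  cell(0,3) baba: ∅
  cell(1,4) abaa: {X4}  orig:{}
  cell(0,4) babaa: {S}

S ∈ T[0,4] ⇒ YES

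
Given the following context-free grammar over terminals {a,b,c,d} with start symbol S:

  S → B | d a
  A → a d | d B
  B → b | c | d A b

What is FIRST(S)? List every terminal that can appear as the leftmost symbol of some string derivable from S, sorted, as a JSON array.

Compute FIRST by fixpoint:
iter 1:
  A via A→a d: +{a}
  A via A→d B: +{d}
  B via B→b: +{b}
  B via B→c: +{c}
  B via B→d A b: +{d}
  S via S→B: +{b,c,d}
  FIRST[S]={b,c,d}  FIRST[A]={a,d}  FIRST[B]={b,c,d}
iter 2: (no change)
  FIRST[S]={b,c,d}  FIRST[A]={a,d}  FIRST[B]={b,c,d}

FIRST(S) = ["b", "c", "d"]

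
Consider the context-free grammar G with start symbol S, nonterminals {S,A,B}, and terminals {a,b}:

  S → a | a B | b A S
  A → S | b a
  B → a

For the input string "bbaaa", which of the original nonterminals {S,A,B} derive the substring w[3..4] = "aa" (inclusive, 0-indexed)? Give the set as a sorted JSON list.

Convert to CNF:
  S -> T0 B | T1 X3 | a
  A -> T0 B | T1 T0 | T1 X2 | a
  B -> a
  T0 -> a
  T1 -> b
  X2 -> A S
  X3 -> A S

Fill CYK table bottom-up — only the sub-triangle for w[3..4]:
  [3..3]={A,B,S,T0}  "a"  orig:{A,B,S}
  [4..4]={A,B,S,T0}  "a"  orig:{A,B,S}
  [3..4]={A,S,X2,X3}  "aa"  orig:{A,S}

Original NTs in T[3,4] deriving "aa": ["A", "S"]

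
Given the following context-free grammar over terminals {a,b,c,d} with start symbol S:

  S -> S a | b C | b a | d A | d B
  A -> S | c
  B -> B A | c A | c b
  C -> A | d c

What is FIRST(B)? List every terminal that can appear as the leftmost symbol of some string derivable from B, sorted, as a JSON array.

FIRST iteration:
[1]
  A via A→c: +{c}
  B via B→c A: +{c}
  C via C→A: +{c}
  C via C→d c: +{d}
  S via S→b C: +{b}
  S via S→d A: +{d}
  FIRST[S]={b,d}  FIRST[A]={c}  FIRST[B]={c}  FIRST[C]={c,d}
[2]
  A via A→S: +{b,d}
  C via C→A: +{b}
  FIRST[S]={b,d}  FIRST[A]={b,c,d}  FIRST[B]={c}  FIRST[C]={b,c,d}
[3] done
  FIRST[S]={b,d}  FIRST[A]={b,c,d}  FIRST[B]={c}  FIRST[C]={b,c,d}

FIRST(B) = ["c"]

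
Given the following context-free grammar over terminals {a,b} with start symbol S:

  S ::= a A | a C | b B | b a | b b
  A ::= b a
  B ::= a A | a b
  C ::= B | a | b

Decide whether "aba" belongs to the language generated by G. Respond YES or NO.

CNF form of G:
  S -> T0 B | T0 T0 | T0 T1 | T1 A | T1 C
  A -> T0 T1
  B -> T1 A | T1 T0
  C -> T1 A | T1 T0 | a | b
  T0 -> b
  T1 -> a

CYK fill:
  [0..0]={C,T1}  "a"  orig:{C}
  [1..1]={C,T0}  "b"  orig:{C}
  [2..2]={C,T1}  "a"  orig:{C}
  [0..1]={B,C,S}  "ab"
  [1..2]={A,S}  "ba"
  [0..2]={B,C,S}  "aba"

S ∈ T[0,2] ⇒ YES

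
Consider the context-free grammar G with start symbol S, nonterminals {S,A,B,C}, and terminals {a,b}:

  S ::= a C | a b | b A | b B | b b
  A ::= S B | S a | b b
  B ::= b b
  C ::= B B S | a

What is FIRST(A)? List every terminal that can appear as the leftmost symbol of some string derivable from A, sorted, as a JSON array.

FIRST sets, iterate to fixpoint:
pass 1:
  A via A→b b: +{b}
  B via B→b b: +{b}
  C via C→B B S: +{b}
  C via C→a: +{a}
  S via S→a C: +{a}
  S via S→b A: +{b}
  FIRST(S)={a,b}  FIRST(A)={b}  FIRST(B)={b}  FIRST(C)={a,b}
pass 2:
  A via A→S B: +{a}
  FIRST(S)={a,b}  FIRST(A)={a,b}  FIRST(B)={b}  FIRST(C)={a,b}
pass 3: — fixpoint
  FIRST(S)={a,b}  FIRST(A)={a,b}  FIRST(B)={b}  FIRST(C)={a,b}

FIRST(A) = ["a", "b"]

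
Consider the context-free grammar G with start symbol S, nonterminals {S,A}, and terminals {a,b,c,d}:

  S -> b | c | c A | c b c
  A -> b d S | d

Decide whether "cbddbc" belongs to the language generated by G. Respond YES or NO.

CNF form of G:
  S -> T2 A | T2 X4 | b | c
  A -> T0 X3 | d
  T0 -> b
  T1 -> d
  T2 -> c
  X3 -> T1 S
  X4 -> T0 T2

CYK fill:
  [0..0]={S,T2}  "c"  orig:{S}
  [1..1]={S,T0}  "b"  orig:{S}
  [2..2]={A,T1}  "d"  orig:{A}
  [3..3]={A,T1}  "d"  orig:{A}
  [4..4]={S,T0}  "b"  orig:{S}
  [5..5]={S,T2}  "c"  orig:{S}
  [0..1]=∅  "cb"
  [1..2]=∅  "bd"
  [2..3]=∅  "dd"
  [3..4]={X3}  "db"  orig:{}
  [4..5]={X4}  "bc"  orig:{}
  [0..2]=∅  "cbd"
  [1..3]=∅  "bdd"
  [2..4]=∅  "ddb"
  [3..5]=∅  "dbc"
  [0..3]=∅  "cbdd"
  [1..4]=∅  "bddb"
  [2..5]=∅  "ddbc"
  [0..4]=∅  "cbddb"
  [1..5]=∅  "bddbc"
  [0..5]=∅  "cbddbc"

S ∉ T[0,5] ⇒ NO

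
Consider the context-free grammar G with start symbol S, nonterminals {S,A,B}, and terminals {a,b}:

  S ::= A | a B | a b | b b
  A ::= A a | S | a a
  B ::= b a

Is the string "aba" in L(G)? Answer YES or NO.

Convert to CNF:
  S -> A T0 | T0 B | T0 T0 | T0 T1 | T1 T1
  A -> A T0 | T0 B | T0 T0 | T0 T1 | T1 T1
  B -> T1 T0
  T0 -> a
  T1 -> b

Fill CYK table bottom-up:
  [0..0]={T0}  "a"  orig:{}
  [1..1]={T1}  "b"  orig:{}
  [2..2]={T0}  "a"  orig:{}
  [0..1]={A,S}  "ab"
  [1..2]={B}  "ba"
  [0..2]={A,S}  "aba"

S ∈ T[0,2] ⇒ YES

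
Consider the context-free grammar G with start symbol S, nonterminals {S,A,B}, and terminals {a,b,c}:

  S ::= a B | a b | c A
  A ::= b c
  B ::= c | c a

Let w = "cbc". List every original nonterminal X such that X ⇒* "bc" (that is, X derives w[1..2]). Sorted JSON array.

CNF form of G:
  S -> T1 A | T2 B | T2 T0
  A -> T0 T1
  B -> T1 T2 | c
  T0 -> b
  T1 -> c
  T2 -> a

CYK fill, restricted to cells inside w[1..2]:
  [1..1]={T0}  "b"  orig:{}
  [2..2]={B,T1}  "c"  orig:{B}
  [1..2]={A}  "bc"

Original NTs in T[1,2] deriving "bc": ["A"]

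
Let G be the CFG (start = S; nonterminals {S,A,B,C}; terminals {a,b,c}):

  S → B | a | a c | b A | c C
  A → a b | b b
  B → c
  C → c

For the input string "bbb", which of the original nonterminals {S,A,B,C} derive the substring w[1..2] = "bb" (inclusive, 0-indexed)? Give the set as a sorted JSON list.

Convert to CNF:
  S -> T0 T2 | T1 A | T2 C | a | c
  A -> T0 T1 | T1 T1
  B -> c
  C -> c
  T0 -> a
  T1 -> b
  T2 -> c

CYK table (by increasing span) (cells [i..j] with 1 ≤ i ≤ j ≤ 2 only):
  cell(1,1) b: {T1}  orig:{}
  cell(2,2) b: {T1}  orig:{}
  cell(1,2) bb: {A}

Original NTs in T[1,2] deriving "bb": ["A"]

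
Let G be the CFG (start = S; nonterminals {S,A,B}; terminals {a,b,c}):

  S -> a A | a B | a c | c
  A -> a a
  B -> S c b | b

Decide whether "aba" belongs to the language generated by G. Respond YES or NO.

CNF form of G:
  S -> T0 A | T0 B | T0 T1 | c
  A -> T0 T0
  B -> S X3 | b
  T0 -> a
  T1 -> c
  T2 -> b
  X3 -> T1 T2

Fill CYK table bottom-up:
  T[0,0] 'a' = {T0}  orig:{}
  T[1,1] 'b' = {B,T2}  orig:{B}
  T[2,2] 'a' = {T0}  orig:{}
  T[0,1] 'ab' = {S}
  T[1,2] 'ba' = ∅
  T[0,2] 'aba' = ∅

S ∉ T[0,2] ⇒ NO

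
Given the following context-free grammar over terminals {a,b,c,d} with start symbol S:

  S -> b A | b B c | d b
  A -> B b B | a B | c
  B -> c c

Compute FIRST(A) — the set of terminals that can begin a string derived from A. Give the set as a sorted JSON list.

Compute FIRST by fixpoint:
iter 1:
  A via A→a B: +{a}
  A via A→c: +{c}
  B via B→c c: +{c}
  S via S→b A: +{b}
  S via S→d b: +{d}
  FIRST(S)={b,d}  FIRST(A)={a,c}  FIRST(B)={c}
iter 2: — fixpoint
  FIRST(S)={b,d}  FIRST(A)={a,c}  FIRST(B)={c}

FIRST(A) = ["a", "c"]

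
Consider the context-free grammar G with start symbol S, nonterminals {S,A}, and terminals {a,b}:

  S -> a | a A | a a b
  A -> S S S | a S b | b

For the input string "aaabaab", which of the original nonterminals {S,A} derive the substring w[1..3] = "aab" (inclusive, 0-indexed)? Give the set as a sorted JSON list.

CNF form of G:
  S -> T0 A | T0 X4 | a
  A -> S X2 | T0 X3 | b
  T0 -> a
  T1 -> b
  X2 -> S S
  X3 -> S T1
  X4 -> T0 T1

CYK fill (cells [i..j] with 1 ≤ i ≤ j ≤ 3 only):
  [1..1]={S,T0}  "a"  orig:{S}
  [2..2]={S,T0}  "a"  orig:{S}
  [3..3]={A,T1}  "b"  orig:{A}
  [1..2]={X2}  "aa"  orig:{}
  [2..3]={S,X3,X4}  "ab"  orig:{S}
  [1..3]={A,S,X2}  "aab"  orig:{A,S}

Original NTs in T[1,3] deriving "aab": ["A", "S"]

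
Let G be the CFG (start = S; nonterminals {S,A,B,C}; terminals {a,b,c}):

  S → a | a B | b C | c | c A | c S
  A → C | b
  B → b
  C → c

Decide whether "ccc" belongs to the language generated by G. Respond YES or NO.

CNF form of G:
  S -> T0 B | T1 C | T2 A | T2 S | a | c
  A -> b | c
  B -> b
  C -> c
  T0 -> a
  T1 -> b
  T2 -> c

Fill CYK table bottom-up:
  cell(0,0) c: {A,C,S,T2}  orig:{A,C,S}
  cell(1,1) c: {A,C,S,T2}  orig:{A,C,S}
  cell(2,2) c: {A,C,S,T2}  orig:{A,C,S}
  cell(0,1) cc: {S}
  cell(1,2) cc: {S}
  cell(0,2) ccc: {S}

S ∈ T[0,2] ⇒ YES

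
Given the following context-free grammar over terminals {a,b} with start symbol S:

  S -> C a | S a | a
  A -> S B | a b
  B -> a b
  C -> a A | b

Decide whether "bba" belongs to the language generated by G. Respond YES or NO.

Convert to CNF:
  S -> C T0 | S T0 | a
  A -> S B | T0 T1
  B -> T0 T1
  C -> T0 A | b
  T0 -> a
  T1 -> b

CYK table (by increasing span):
  [0..0]={C,T1}  "b"  orig:{C}
  [1..1]={C,T1}  "b"  orig:{C}
  [2..2]={S,T0}  "a"  orig:{S}
  [0..1]=∅  "bb"
  [1..2]={S}  "ba"
  [0..2]=∅  "bba"

S ∉ T[0,2] ⇒ NO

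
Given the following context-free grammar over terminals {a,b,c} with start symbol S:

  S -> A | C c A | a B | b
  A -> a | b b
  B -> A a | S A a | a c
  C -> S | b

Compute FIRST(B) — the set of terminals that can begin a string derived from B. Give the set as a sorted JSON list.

Compute FIRST by fixpoint:
[1]
  A via A→a: +{a}
  A via A→b b: +{b}
  B via B→A a: +{a,b}
  C via C→b: +{b}
  S via S→A: +{a,b}
  FIRST[S]={a,b}  FIRST[A]={a,b}  FIRST[B]={a,b}  FIRST[C]={b}
[2]
  C via C→S: +{a}
  FIRST[S]={a,b}  FIRST[A]={a,b}  FIRST[B]={a,b}  FIRST[C]={a,b}
[3] done
  FIRST[S]={a,b}  FIRST[A]={a,b}  FIRST[B]={a,b}  FIRST[C]={a,b}

FIRST(B) = ["a", "b"]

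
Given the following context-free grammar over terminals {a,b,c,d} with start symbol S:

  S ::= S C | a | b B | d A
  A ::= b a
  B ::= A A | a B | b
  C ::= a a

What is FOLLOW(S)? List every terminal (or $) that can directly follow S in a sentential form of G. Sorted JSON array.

FIRST sets, iterate to fixpoint:
iter 1:
  A via A→b a: +{b}
  B via B→A A: +{b}
  B via B→a B: +{a}
  C via C→a a: +{a}
  S via S→a: +{a}
  S via S→b B: +{b}
  S via S→d A: +{d}
  S: {a,b,d}  A: {b}  B: {a,b}  C: {a}
iter 2: (no change)
  S: {a,b,d}  A: {b}  B: {a,b}  C: {a}

FOLLOW iteration:
initialize: $ ∈ FOLLOW(S)
iter 1:
  B→A A: FOLLOW(A) ⊇ FIRST(A) = {b}; new: +{b}
  S→S C: FOLLOW(S) ⊇ FIRST(C) = {a}; new: +{a}
  S→S C: FOLLOW(C) ⊇ FOLLOW(S) ⊇ {$,a}; new: +{$,a}
  S→b B: FOLLOW(B) ⊇ FOLLOW(S) ⊇ {$,a}; new: +{$,a}
  S→d A: FOLLOW(A) ⊇ FOLLOW(S) ⊇ {$,a}; new: +{$,a}
  FOLLOW(S)={$,a}  FOLLOW(A)={$,a,b}  FOLLOW(B)={$,a}  FOLLOW(C)={$,a}
iter 2: (stable)
  FOLLOW(S)={$,a}  FOLLOW(A)={$,a,b}  FOLLOW(B)={$,a}  FOLLOW(C)={$,a}

FOLLOW(S) = ["$", "a"]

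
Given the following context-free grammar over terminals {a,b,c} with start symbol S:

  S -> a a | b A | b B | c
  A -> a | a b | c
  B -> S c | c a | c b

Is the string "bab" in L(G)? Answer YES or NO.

CNF form of G:
  S -> T0 T0 | T1 A | T1 B | c
  A -> T0 T1 | a | c
  B -> S T2 | T2 T0 | T2 T1
  T0 -> a
  T1 -> b
  T2 -> c

Fill CYK table bottom-up:
  [0..0]={T1}  "b"  orig:{}
  [1..1]={A,T0}  "a"  orig:{A}
  [2..2]={T1}  "b"  orig:{}
  [0..1]={S}  "ba"
  [1..2]={A}  "ab"
  [0..2]={S}  "bab"

S ∈ T[0,2] ⇒ YES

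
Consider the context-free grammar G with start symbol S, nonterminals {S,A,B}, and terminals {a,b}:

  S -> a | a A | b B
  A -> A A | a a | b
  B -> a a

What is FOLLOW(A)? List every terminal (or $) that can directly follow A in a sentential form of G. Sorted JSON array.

Compute FIRST by fixpoint:
round 1:
  A via A→a a: +{a}
  A via A→b: +{b}
  B via B→a a: +{a}
  S via S→a: +{a}
  S via S→b B: +{b}
  S: {a,b}  A: {a,b}  B: {a}
round 2: (stable)
  S: {a,b}  A: {a,b}  B: {a}

FOLLOW iteration:
seed FOLLOW(S) with $
iter 1:
  A→A A: FOLLOW(A) ⊇ FIRST(A) = {a,b}; new: +{a,b}
  S→a A: FOLLOW(A) ⊇ FOLLOW(S) ⊇ {$}; new: +{$}
  S→b B: FOLLOW(B) ⊇ FOLLOW(S) ⊇ {$}; new: +{$}
  S: {$}  A: {$,a,b}  B: {$}
iter 2: (no change)
  S: {$}  A: {$,a,b}  B: {$}

FOLLOW(A) = ["$", "a", "b"]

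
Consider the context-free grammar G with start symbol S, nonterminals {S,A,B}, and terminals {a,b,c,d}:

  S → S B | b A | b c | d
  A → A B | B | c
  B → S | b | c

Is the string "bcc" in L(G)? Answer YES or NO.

Convert to CNF:
  S -> S B | T0 A | T0 T1 | d
  A -> A B | S B | T0 A | T0 T1 | b | c | d
  B -> S B | T0 A | T0 T1 | b | c | d
  T0 -> b
  T1 -> c

CYK fill:
  cell(0,0) b: {A,B,T0}  orig:{A,B}
  cell(1,1) c: {A,B,T1}  orig:{A,B}
  cell(2,2) c: {A,B,T1}  orig:{A,B}
  cell(0,1) bc: {A,B,S}
  cell(1,2) cc: {A}
  cell(0,2) bcc: {A,B,S}

S ∈ T[0,2] ⇒ YES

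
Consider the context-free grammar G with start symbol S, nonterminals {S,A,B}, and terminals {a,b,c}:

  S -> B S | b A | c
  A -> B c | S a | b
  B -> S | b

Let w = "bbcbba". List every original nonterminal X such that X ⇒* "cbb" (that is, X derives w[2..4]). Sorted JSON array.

CNF form of G:
  S -> B S | T2 A | c
  A -> B T0 | S T1 | b
  B -> B S | T2 A | b | c
  T0 -> c
  T1 -> a
  T2 -> b

CYK fill — only the sub-triangle for w[2..4]:
  cell(2,2) c: {B,S,T0}  orig:{B,S}
  cell(3,3) b: {A,B,T2}  orig:{A,B}
  cell(4,4) b: {A,B,T2}  orig:{A,B}
  cell(2,3) cb: ∅
  cell(3,4) bb: {B,S}
  cell(2,4) cbb: {B,S}

Original NTs in T[2,4] deriving "cbb": ["B", "S"]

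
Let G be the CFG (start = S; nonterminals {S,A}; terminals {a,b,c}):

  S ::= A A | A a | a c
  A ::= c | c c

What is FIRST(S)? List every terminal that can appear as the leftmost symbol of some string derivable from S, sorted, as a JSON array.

FIRST iteration:
iter 1:
  A via A→c: +{c}
  S via S→A A: +{c}
  S via S→a c: +{a}
  FIRST(S)={a,c}  FIRST(A)={c}
iter 2: done
  FIRST(S)={a,c}  FIRST(A)={c}

FIRST(S) = ["a", "c"]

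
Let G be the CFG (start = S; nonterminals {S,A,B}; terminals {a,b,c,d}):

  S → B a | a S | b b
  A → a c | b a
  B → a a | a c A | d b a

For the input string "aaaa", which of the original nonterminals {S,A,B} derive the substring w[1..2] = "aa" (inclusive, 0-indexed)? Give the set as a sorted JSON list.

Convert to CNF:
  S -> B T0 | T0 S | T2 T2
  A -> T0 T1 | T2 T0
  B -> T0 T0 | T0 X4 | T3 X5
  T0 -> a
  T1 -> c
  T2 -> b
  T3 -> d
  X4 -> T1 A
  X5 -> T2 T0

CYK fill, restricted to cells inside w[1..2]:
  T[1,1] 'a' = {T0}  orig:{}
  T[2,2] 'a' = {T0}  orig:{}
  T[1,2] 'aa' = {B}

Original NTs in T[1,2] deriving "aa": ["B"]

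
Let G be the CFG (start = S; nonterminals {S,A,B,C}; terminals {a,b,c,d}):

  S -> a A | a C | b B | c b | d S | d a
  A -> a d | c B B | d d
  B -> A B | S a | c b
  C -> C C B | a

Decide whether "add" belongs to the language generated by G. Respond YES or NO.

Convert to CNF:
  S -> T0 A | T0 C | T1 S | T1 T0 | T2 T3 | T3 B
  A -> T0 T1 | T1 T1 | T2 X4
  B -> A B | S T0 | T2 T3
  C -> C X5 | a
  T0 -> a
  T1 -> d
  T2 -> c
  T3 -> b
  X4 -> B B
  X5 -> C B

CYK table (by increasing span):
  cell(0,0) a: {C,T0}  orig:{C}
  cell(1,1) d: {T1}  orig:{}
  cell(2,2) d: {T1}  orig:{}
  cell(0,1) ad: {A}
  cell(1,2) dd: {A}
  cell(0,2) add: {S}

S ∈ T[0,2] ⇒ YES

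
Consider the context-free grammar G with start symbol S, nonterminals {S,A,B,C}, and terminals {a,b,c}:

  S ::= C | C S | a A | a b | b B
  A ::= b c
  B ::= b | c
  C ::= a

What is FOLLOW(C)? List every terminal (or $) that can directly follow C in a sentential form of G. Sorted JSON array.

FIRST iteration:
iter 1:
  A via A→b c: +{b}
  B via B→b: +{b}
  B via B→c: +{c}
  C via C→a: +{a}
  S via S→C: +{a}
  S via S→b B: +{b}
  S: {a,b}  A: {b}  B: {b,c}  C: {a}
iter 2: (stable)
  S: {a,b}  A: {b}  B: {b,c}  C: {a}

FOLLOW iteration:
initialize: $ ∈ FOLLOW(S)
round 1:
  S→C: FOLLOW(C) ⊇ FOLLOW(S) ⊇ {$}; new: +{$}
  S→C S: FOLLOW(C) ⊇ FIRST(S) = {a,b}; new: +{a,b}
  S→a A: FOLLOW(A) ⊇ FOLLOW(S) ⊇ {$}; new: +{$}
  S→b B: FOLLOW(B) ⊇ FOLLOW(S) ⊇ {$}; new: +{$}
  S: {$}  A: {$}  B: {$}  C: {$,a,b}
round 2: — fixpoint
  S: {$}  A: {$}  B: {$}  C: {$,a,b}

FOLLOW(C) = ["$", "a", "b"]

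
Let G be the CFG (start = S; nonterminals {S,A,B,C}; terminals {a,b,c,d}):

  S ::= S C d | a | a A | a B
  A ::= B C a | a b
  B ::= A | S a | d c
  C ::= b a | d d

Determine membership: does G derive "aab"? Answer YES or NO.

CNF form of G:
  S -> S X6 | T0 A | T0 B | a
  A -> B X4 | T0 T1
  B -> B X5 | S T0 | T0 T1 | T2 T3
  C -> T1 T0 | T2 T2
  T0 -> a
  T1 -> b
  T2 -> d
  T3 -> c
  X4 -> C T0
  X5 -> C T0
  X6 -> C T2

CYK fill:
  cell(0,0) a: {S,T0}  orig:{S}
  cell(1,1) a: {S,T0}  orig:{S}
  cell(2,2) b: {T1}  orig:{}
  cell(0,1) aa: {B}
  cell(1,2) ab: {A,B}
  cell(0,2) aab: {S}

S ∈ T[0,2] ⇒ YES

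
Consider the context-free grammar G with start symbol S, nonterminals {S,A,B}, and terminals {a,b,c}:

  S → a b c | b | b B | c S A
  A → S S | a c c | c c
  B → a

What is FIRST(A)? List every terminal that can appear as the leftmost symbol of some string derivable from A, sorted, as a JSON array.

FIRST iteration:
[1]
  A via A→a c c: +{a}
  A via A→c c: +{c}
  B via B→a: +{a}
  S via S→a b c: +{a}
  S via S→b: +{b}
  S via S→c S A: +{c}
  FIRST[S]={a,b,c}  FIRST[A]={a,c}  FIRST[B]={a}
[2]
  A via A→S S: +{b}
  FIRST[S]={a,b,c}  FIRST[A]={a,b,c}  FIRST[B]={a}
[3] (stable)
  FIRST[S]={a,b,c}  FIRST[A]={a,b,c}  FIRST[B]={a}

FIRST(A) = ["a", "b", "c"]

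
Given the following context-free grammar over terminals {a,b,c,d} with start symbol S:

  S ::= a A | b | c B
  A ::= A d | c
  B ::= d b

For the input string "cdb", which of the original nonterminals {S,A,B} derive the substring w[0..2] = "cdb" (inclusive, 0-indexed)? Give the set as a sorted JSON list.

CNF form of G:
  S -> T2 A | T3 B | b
  A -> A T0 | c
  B -> T0 T1
  T0 -> d
  T1 -> b
  T2 -> a
  T3 -> c

Fill CYK table bottom-up — only the sub-triangle for w[0..2]:
  T[0,0] 'c' = {A,T3}  orig:{A}
  T[1,1] 'd' = {T0}  orig:{}
  T[2,2] 'b' = {S,T1}  orig:{S}
  T[0,1] 'cd' = {A}
  T[1,2] 'db' = {B}
  T[0,2] 'cdb' = {S}

Original NTs in T[0,2] deriving "cdb": ["S"]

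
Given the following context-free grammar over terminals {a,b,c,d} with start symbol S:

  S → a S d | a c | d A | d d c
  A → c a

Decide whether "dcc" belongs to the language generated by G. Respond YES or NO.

Convert to CNF:
  S -> T1 T0 | T1 X3 | T2 A | T2 X4
  A -> T0 T1
  T0 -> c
  T1 -> a
  T2 -> d
  X3 -> S T2
  X4 -> T2 T0

CYK table (by increasing span):
  [0..0]={T2}  "d"  orig:{}
  [1..1]={T0}  "c"  orig:{}
  [2..2]={T0}  "c"  orig:{}
  [0..1]={X4}  "dc"  orig:{}
  [1..2]=∅  "cc"
  [0..2]=∅  "dcc"

S ∉ T[0,2] ⇒ NO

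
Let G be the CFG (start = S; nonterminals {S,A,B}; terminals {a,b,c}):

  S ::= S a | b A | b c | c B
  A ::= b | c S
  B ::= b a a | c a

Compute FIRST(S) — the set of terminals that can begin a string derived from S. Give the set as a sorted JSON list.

FIRST iteration:
pass 1:
  A via A→b: +{b}
  A via A→c S: +{c}
  B via B→b a a: +{b}
  B via B→c a: +{c}
  S via S→b A: +{b}
  S via S→c B: +{c}
  FIRST[S]={b,c}  FIRST[A]={b,c}  FIRST[B]={b,c}
pass 2: (stable)
  FIRST[S]={b,c}  FIRST[A]={b,c}  FIRST[B]={b,c}

FIRST(S) = ["b", "c"]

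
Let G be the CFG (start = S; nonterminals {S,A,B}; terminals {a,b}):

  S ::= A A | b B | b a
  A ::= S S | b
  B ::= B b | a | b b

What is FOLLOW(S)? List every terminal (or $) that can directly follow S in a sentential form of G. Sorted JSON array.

FIRST sets, iterate to fixpoint:
round 1:
  A via A→b: +{b}
  B via B→a: +{a}
  B via B→b b: +{b}
  S via S→A A: +{b}
  S: {b}  A: {b}  B: {a,b}
round 2: (no change)
  S: {b}  A: {b}  B: {a,b}

FOLLOW sets:
FOLLOW(S) := {$}
[1]
  A→S S: FOLLOW(S) ⊇ FIRST(S) = {b}; new: +{b}
  B→B b: FOLLOW(B) ⊇ FIRST(b) = {b}; new: +{b}
  S→A A: FOLLOW(A) ⊇ FIRST(A) = {b}; new: +{b}
  S→A A: FOLLOW(A) ⊇ FOLLOW(S) ⊇ {$,b}; new: +{$}
  S→b B: FOLLOW(B) ⊇ FOLLOW(S) ⊇ {$,b}; new: +{$}
  FOLLOW[S]={$,b}  FOLLOW[A]={$,b}  FOLLOW[B]={$,b}
[2] (stable)
  FOLLOW[S]={$,b}  FOLLOW[A]={$,b}  FOLLOW[B]={$,b}

FOLLOW(S) = ["$", "b"]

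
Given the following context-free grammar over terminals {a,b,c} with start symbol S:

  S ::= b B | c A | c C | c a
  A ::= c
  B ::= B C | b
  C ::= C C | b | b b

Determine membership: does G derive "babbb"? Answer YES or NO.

CNF form of G:
  S -> T0 B | T1 A | T1 C | T1 T2
  A -> c
  B -> B C | b
  C -> C C | T0 T0 | b
  T0 -> b
  T1 -> c
  T2 -> a

CYK fill:
  [0..0]={B,C,T0}  "b"  orig:{B,C}
  [1..1]={T2}  "a"  orig:{}
  [2..2]={B,C,T0}  "b"  orig:{B,C}
  [3..3]={B,C,T0}  "b"  orig:{B,C}
  [4..4]={B,C,T0}  "b"  orig:{B,C}
  [0..1]=∅  "ba"
  [1..2]=∅  "ab"
  [2..3]={B,C,S}  "bb"
  [3..4]={B,C,S}  "bb"
  [0..2]=∅  "bab"
  [1..3]=∅  "abb"
  [2..4]={B,C,S}  "bbb"
  [0..3]=∅  "babb"
  [1..4]=∅  "abbb"
  [0..4]=∅  "babbb"

S ∉ T[0,4] ⇒ NO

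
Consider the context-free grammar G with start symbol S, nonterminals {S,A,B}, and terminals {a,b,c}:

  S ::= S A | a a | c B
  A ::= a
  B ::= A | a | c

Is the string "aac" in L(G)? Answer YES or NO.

CNF form of G:
  S -> S A | T0 T0 | T1 B
  A -> a
  B -> a | c
  T0 -> a
  T1 -> c

CYK table (by increasing span):
  cell(0,0) a: {A,B,T0}  orig:{A,B}
  cell(1,1) a: {A,B,T0}  orig:{A,B}
  cell(2,2) c: {B,T1}  orig:{B}
  cell(0,1) aa: {S}
  cell(1,2) ac: ∅
  cell(0,2) aac: ∅

S ∉ T[0,2] ⇒ NO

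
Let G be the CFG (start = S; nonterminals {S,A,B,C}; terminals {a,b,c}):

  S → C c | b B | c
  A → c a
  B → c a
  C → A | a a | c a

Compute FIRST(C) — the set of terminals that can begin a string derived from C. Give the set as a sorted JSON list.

FIRST iteration:
pass 1:
  A via A→c a: +{c}
  B via B→c a: +{c}
  C via C→A: +{c}
  C via C→a a: +{a}
  S via S→C c: +{a,c}
  S via S→b B: +{b}
  FIRST[S]={a,b,c}  FIRST[A]={c}  FIRST[B]={c}  FIRST[C]={a,c}
pass 2: (no change)
  FIRST[S]={a,b,c}  FIRST[A]={c}  FIRST[B]={c}  FIRST[C]={a,c}

FIRST(C) = ["a", "c"]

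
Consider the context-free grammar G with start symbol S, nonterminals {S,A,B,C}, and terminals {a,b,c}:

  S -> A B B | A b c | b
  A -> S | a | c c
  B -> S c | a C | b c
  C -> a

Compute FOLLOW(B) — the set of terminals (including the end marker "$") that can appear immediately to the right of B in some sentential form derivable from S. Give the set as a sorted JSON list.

FIRST sets, iterate to fixpoint:
pass 1:
  A via A→a: +{a}
  A via A→c c: +{c}
  B via B→a C: +{a}
  B via B→b c: +{b}
  C via C→a: +{a}
  S via S→A B B: +{a,c}
  S via S→b: +{b}
  FIRST(S)={a,b,c}  FIRST(A)={a,c}  FIRST(B)={a,b}  FIRST(C)={a}
pass 2:
  A via A→S: +{b}
  B via B→S c: +{c}
  FIRST(S)={a,b,c}  FIRST(A)={a,b,c}  FIRST(B)={a,b,c}  FIRST(C)={a}
pass 3: — fixpoint
  FIRST(S)={a,b,c}  FIRST(A)={a,b,c}  FIRST(B)={a,b,c}  FIRST(C)={a}

FOLLOW sets:
FOLLOW(S) := {$}
[1]
  B→S c: FOLLOW(S) ⊇ FIRST(c) = {c}; new: +{c}
  S→A B B: FOLLOW(A) ⊇ FIRST(B) = {a,b,c}; new: +{a,b,c}
  S→A B B: FOLLOW(B) ⊇ FIRST(B) = {a,b,c}; new: +{a,b,c}
  S→A B B: FOLLOW(B) ⊇ FOLLOW(S) ⊇ {$,c}; new: +{$}
  FOLLOW[S]={$,c}  FOLLOW[A]={a,b,c}  FOLLOW[B]={$,a,b,c}  FOLLOW[C]={}
[2]
  A→S: FOLLOW(S) ⊇ FOLLOW(A) ⊇ {a,b,c}; new: +{a,b}
  B→a C: FOLLOW(C) ⊇ FOLLOW(B) ⊇ {$,a,b,c}; new: +{$,a,b,c}
  FOLLOW[S]={$,a,b,c}  FOLLOW[A]={a,b,c}  FOLLOW[B]={$,a,b,c}  FOLLOW[C]={$,a,b,c}
[3] (stable)
  FOLLOW[S]={$,a,b,c}  FOLLOW[A]={a,b,c}  FOLLOW[B]={$,a,b,c}  FOLLOW[C]={$,a,b,c}

FOLLOW(B) = ["$", "a", "b", "c"]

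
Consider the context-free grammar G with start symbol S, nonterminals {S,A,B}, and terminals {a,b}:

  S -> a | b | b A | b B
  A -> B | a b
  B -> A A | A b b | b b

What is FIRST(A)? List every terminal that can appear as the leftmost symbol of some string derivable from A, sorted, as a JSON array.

Compute FIRST by fixpoint:
round 1:
  A via A→a b: +{a}
  B via B→A A: +{a}
  B via B→b b: +{b}
  S via S→a: +{a}
  S via S→b: +{b}
  FIRST(S)={a,b}  FIRST(A)={a}  FIRST(B)={a,b}
round 2:
  A via A→B: +{b}
  FIRST(S)={a,b}  FIRST(A)={a,b}  FIRST(B)={a,b}
round 3: — fixpoint
  FIRST(S)={a,b}  FIRST(A)={a,b}  FIRST(B)={a,b}

FIRST(A) = ["a", "b"]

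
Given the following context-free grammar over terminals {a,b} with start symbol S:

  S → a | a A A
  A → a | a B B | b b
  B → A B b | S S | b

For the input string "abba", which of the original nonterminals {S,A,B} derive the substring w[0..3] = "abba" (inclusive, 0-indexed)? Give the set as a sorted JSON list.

CNF form of G:
  S -> T0 X4 | a
  A -> T0 X2 | T1 T1 | a
  B -> A X3 | S S | b
  T0 -> a
  T1 -> b
  X2 -> B B
  X3 -> B T1
  X4 -> A A

Fill CYK table bottom-up (cells [i..j] with 0 ≤ i ≤ j ≤ 3 only):
  T[0,0] 'a' = {A,S,T0}  orig:{A,S}
  T[1,1] 'b' = {B,T1}  orig:{B}
  T[2,2] 'b' = {B,T1}  orig:{B}
  T[3,3] 'a' = {A,S,T0}  orig:{A,S}
  T[0,1] 'ab' = ∅
  T[1,2] 'bb' = {A,X2,X3}  orig:{A}
  T[2,3] 'ba' = ∅
  T[0,2] 'abb' = {A,B,X4}  orig:{A,B}
  T[1,3] 'bba' = {X4}  orig:{}
  T[0,3] 'abba' = {S,X4}  orig:{S}

Original NTs in T[0,3] deriving "abba": ["S"]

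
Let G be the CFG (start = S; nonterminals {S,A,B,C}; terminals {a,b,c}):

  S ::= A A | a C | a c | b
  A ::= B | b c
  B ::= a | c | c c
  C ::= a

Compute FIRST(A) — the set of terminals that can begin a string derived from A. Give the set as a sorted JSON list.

FIRST iteration:
round 1:
  A via A→b c: +{b}
  B via B→a: +{a}
  B via B→c: +{c}
  C via C→a: +{a}
  S via S→A A: +{b}
  S via S→a C: +{a}
  FIRST[S]={a,b}  FIRST[A]={b}  FIRST[B]={a,c}  FIRST[C]={a}
round 2:
  A via A→B: +{a,c}
  S via S→A A: +{c}
  FIRST[S]={a,b,c}  FIRST[A]={a,b,c}  FIRST[B]={a,c}  FIRST[C]={a}
round 3: (no change)
  FIRST[S]={a,b,c}  FIRST[A]={a,b,c}  FIRST[B]={a,c}  FIRST[C]={a}

FIRST(A) = ["a", "b", "c"]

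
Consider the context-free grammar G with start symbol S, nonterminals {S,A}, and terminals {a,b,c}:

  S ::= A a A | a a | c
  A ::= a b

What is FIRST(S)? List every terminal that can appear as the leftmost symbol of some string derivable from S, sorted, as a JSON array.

FIRST sets, iterate to fixpoint:
round 1:
  A via A→a b: +{a}
  S via S→A a A: +{a}
  S via S→c: +{c}
  FIRST(S)={a,c}  FIRST(A)={a}
round 2: — fixpoint
  FIRST(S)={a,c}  FIRST(A)={a}

FIRST(S) = ["a", "c"]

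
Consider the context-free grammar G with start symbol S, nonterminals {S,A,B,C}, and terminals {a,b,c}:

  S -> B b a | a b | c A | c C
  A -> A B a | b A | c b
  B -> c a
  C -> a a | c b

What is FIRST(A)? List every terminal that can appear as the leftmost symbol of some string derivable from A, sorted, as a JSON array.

Compute FIRST by fixpoint:
iter 1:
  A via A→b A: +{b}
  A via A→c b: +{c}
  B via B→c a: +{c}
  C via C→a a: +{a}
  C via C→c b: +{c}
  S via S→B b a: +{c}
  S via S→a b: +{a}
  S: {a,c}  A: {b,c}  B: {c}  C: {a,c}
iter 2: done
  S: {a,c}  A: {b,c}  B: {c}  C: {a,c}

FIRST(A) = ["b", "c"]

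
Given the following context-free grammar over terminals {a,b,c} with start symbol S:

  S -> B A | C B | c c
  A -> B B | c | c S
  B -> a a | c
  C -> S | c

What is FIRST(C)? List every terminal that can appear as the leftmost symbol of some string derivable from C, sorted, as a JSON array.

FIRST iteration:
iter 1:
  A via A→c: +{c}
  B via B→a a: +{a}
  B via B→c: +{c}
  C via C→c: +{c}
  S via S→B A: +{a,c}
  S: {a,c}  A: {c}  B: {a,c}  C: {c}
iter 2:
  A via A→B B: +{a}
  C via C→S: +{a}
  S: {a,c}  A: {a,c}  B: {a,c}  C: {a,c}
iter 3: (no change)
  S: {a,c}  A: {a,c}  B: {a,c}  C: {a,c}

FIRST(C) = ["a", "c"]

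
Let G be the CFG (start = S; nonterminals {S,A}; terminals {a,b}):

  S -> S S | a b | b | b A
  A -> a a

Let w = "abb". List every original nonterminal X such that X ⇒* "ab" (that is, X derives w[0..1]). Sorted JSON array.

CNF form of G:
  S -> S S | T0 T1 | T1 A | b
  A -> T0 T0
  T0 -> a
  T1 -> b

CYK table (by increasing span), restricted to cells inside w[0..1]:
  [0..0]={T0}  "a"  orig:{}
  [1..1]={S,T1}  "b"  orig:{S}
  [0..1]={S}  "ab"

Original NTs in T[0,1] deriving "ab": ["S"]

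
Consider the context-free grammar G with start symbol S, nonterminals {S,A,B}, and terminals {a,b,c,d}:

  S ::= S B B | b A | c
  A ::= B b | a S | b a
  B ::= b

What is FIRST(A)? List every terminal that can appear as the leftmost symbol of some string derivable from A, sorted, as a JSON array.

FIRST iteration:
[1]
  A via A→a S: +{a}
  A via A→b a: +{b}
  B via B→b: +{b}
  S via S→b A: +{b}
  S via S→c: +{c}
  FIRST[S]={b,c}  FIRST[A]={a,b}  FIRST[B]={b}
[2] — fixpoint
  FIRST[S]={b,c}  FIRST[A]={a,b}  FIRST[B]={b}

FIRST(A) = ["a", "b"]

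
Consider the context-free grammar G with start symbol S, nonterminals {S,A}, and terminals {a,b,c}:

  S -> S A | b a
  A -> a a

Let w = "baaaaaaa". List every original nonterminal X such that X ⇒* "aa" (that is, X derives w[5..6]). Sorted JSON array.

Convert to CNF:
  S -> S A | T1 T0
  A -> T0 T0
  T0 -> a
  T1 -> b

Fill CYK table bottom-up — only the sub-triangle for w[5..6]:
  [5..5]={T0}  "a"  orig:{}
  [6..6]={T0}  "a"  orig:{}
  [5..6]={A}  "aa"

Original NTs in T[5,6] deriving "aa": ["A"]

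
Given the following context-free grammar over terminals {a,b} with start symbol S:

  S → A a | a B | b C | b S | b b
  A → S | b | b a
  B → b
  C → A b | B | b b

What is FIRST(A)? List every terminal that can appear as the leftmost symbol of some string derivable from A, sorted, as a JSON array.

FIRST iteration:
[1]
  A via A→b: +{b}
  B via B→b: +{b}
  C via C→A b: +{b}
  S via S→A a: +{b}
  S via S→a B: +{a}
  FIRST[S]={a,b}  FIRST[A]={b}  FIRST[B]={b}  FIRST[C]={b}
[2]
  A via A→S: +{a}
  C via C→A b: +{a}
  FIRST[S]={a,b}  FIRST[A]={a,b}  FIRST[B]={b}  FIRST[C]={a,b}
[3] (stable)
  FIRST[S]={a,b}  FIRST[A]={a,b}  FIRST[B]={b}  FIRST[C]={a,b}

FIRST(A) = ["a", "b"]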